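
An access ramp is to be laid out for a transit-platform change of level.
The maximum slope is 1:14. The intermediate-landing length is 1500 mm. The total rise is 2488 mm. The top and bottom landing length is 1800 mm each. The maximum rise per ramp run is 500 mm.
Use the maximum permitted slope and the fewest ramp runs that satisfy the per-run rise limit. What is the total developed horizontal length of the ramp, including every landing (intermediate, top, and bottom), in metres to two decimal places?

44.43 m

⌈2488/500⌉ = 5 ramp runs. That means 4 intermediate landings.
Horizontal run for 2488 mm of rise at 1:14 is 2488 × 14 = 34832 mm.
4 intermediate landings contribute 4 × 1500 = 6000 mm.
Top and bottom landings: 2 × 1800 = 3600 mm.
Total = 34832 + 6000 + 3600 = 44432 mm.
= 44.43 m.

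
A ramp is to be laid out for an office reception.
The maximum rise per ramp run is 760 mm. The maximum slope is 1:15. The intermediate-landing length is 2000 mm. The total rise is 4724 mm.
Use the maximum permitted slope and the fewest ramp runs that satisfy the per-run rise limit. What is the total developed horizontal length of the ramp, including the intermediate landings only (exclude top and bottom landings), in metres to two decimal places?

4724 / 760 = 6.22, so 7 ramp runs are needed. That means 6 intermediate landings.
Ramp run (horizontal) at 1:15: 4724 × 15 = 70860 mm.
Intermediate landings: 6 × 2000 = 12000 mm.
Total developed length = 70860 + 12000 = 82860 mm.
= 82.86 m.

82.86 m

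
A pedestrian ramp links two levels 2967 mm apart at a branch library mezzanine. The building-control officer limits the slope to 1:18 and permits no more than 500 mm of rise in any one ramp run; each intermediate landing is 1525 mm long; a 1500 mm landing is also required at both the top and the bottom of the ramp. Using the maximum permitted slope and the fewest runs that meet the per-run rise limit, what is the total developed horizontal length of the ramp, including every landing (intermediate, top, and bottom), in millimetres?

64031 mm

⌈2967/500⌉ = 6 ramp runs. That means 5 intermediate landings.
Horizontal run for 2967 mm of rise at 1:18 is 2967 × 18 = 53406 mm.
5 intermediate landings contribute 5 × 1525 = 7625 mm.
Top and bottom landings: 2 × 1500 = 3000 mm.
Total = 53406 + 7625 + 3000 = 64031 mm.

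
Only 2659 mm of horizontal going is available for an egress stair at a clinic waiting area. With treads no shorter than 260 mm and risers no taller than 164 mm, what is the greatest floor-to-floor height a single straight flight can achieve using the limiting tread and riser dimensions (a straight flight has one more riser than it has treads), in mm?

Treads that fit: ⌊2659 / 260⌋ = 10.
Risers = treads + 1 = 11.
Maximum height = 11 × 164 = 1804 mm.

1804 mm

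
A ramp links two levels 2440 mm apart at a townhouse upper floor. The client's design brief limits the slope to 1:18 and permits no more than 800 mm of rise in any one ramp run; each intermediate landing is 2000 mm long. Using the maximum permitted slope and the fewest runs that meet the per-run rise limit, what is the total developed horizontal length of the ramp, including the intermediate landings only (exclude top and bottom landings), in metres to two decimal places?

49.92 m

2440 / 800 = 3.05, so 4 ramp runs are needed. That means 3 intermediate landings.
Horizontal run for 2440 mm of rise at 1:18 is 2440 × 18 = 43920 mm.
3 intermediate landings contribute 3 × 2000 = 6000 mm.
Developed length = 43920 + 6000 = 49920 mm.
= 49.92 m.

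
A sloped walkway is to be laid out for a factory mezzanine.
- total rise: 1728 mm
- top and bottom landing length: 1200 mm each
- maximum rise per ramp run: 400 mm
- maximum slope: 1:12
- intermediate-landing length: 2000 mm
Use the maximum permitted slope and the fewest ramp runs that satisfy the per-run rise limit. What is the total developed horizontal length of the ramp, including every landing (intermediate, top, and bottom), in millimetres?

31136 mm

1728 / 400 = 4.32, so 5 ramp runs are needed. That means 4 intermediate landings.
Ramp run (horizontal) at 1:12: 1728 × 12 = 20736 mm.
4 intermediate landings contribute 4 × 2000 = 8000 mm.
Top and bottom landings: 2 × 1200 = 2400 mm.
Total = 20736 + 8000 + 2400 = 31136 mm.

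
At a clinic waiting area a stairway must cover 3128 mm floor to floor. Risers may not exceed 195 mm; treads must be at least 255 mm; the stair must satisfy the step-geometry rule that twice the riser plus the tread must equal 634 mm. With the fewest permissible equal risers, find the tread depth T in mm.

3128 / 195 = 16.04, so 17 risers are needed.
Riser R = 3128 / 17 = 184 mm, within the 195 mm limit.
T = 634 − 2·184 = 266 mm, which satisfies the 255 mm minimum.

266 mm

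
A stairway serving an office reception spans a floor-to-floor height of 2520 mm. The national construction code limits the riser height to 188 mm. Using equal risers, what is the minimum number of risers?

14 risers

2520 / 188 = 13.40, so 14 risers are needed.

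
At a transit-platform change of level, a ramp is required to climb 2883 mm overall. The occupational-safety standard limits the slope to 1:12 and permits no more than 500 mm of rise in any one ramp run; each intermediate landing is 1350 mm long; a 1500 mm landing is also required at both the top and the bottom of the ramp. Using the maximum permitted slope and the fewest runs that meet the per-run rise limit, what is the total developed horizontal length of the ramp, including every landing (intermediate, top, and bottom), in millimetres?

44346 mm

2883 / 500 = 5.77, so 6 ramp runs are needed. That means 5 intermediate landings.
Ramp run (horizontal) at 1:12: 2883 × 12 = 34596 mm.
5 intermediate landings contribute 5 × 1350 = 6750 mm.
Top and bottom landings: 2 × 1500 = 3000 mm.
Total = 34596 + 6750 + 3000 = 44346 mm.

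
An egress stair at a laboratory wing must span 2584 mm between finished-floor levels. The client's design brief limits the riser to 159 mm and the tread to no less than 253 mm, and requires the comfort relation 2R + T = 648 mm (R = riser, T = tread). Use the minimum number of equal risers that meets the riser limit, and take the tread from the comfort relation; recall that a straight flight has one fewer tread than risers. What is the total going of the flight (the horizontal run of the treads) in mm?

2584 / 159 = 16.252 → round up to 17 risers.
Riser R = 2584 / 17 = 152 mm, within the 159 mm limit.
T = 648 − 2·152 = 344 mm, which satisfies the 253 mm minimum.
Treads = 17 − 1 = 16; going = 16 × 344 = 5504 mm.

5504 mm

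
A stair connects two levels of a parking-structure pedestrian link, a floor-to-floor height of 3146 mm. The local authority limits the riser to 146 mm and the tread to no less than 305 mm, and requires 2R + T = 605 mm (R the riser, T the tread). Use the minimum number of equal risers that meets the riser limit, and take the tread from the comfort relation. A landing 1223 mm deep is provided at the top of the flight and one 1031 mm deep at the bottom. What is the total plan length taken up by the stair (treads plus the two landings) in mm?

8953 mm

At most 146 each: 3146/146 = 21.55, giving 22 risers.
Each riser is 3146/22 = 143 mm (≤ 146 mm).
T = 605 − 2·143 = 319 mm, which satisfies the 305 mm minimum.
Treads = 22 − 1 = 21; going = 21 × 319 = 6699 mm.
Enclosure = 6699 + 1223 + 1031 = 8953 mm.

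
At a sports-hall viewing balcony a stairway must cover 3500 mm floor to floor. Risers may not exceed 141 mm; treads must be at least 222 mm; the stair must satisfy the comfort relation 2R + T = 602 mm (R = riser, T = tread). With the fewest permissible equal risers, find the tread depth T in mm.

322 mm

3500 / 141 = 24.82, so 25 risers are needed.
Riser R = 3500 / 25 = 140 mm, within the 141 mm limit.
T = 602 − 2·140 = 322 mm, which satisfies the 222 mm minimum.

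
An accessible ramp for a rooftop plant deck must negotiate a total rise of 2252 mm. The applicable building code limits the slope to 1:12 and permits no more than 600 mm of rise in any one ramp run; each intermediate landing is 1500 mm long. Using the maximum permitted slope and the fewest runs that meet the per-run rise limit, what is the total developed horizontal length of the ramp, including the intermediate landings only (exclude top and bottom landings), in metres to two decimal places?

2252 / 600 = 3.75, so 4 ramp runs are needed. That means 3 intermediate landings.
Horizontal run for 2252 mm of rise at 1:12 is 2252 × 12 = 27024 mm.
3 intermediate landings contribute 3 × 1500 = 4500 mm.
Total developed length = 27024 + 4500 = 31524 mm.
= 31.52 m.

31.52 m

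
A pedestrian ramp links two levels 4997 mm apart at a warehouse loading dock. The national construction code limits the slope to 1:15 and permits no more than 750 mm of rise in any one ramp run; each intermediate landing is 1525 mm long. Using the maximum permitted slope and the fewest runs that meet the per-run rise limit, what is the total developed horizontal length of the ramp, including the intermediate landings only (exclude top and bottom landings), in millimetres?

4997 / 750 = 6.66, so 7 ramp runs are needed. That means 6 intermediate landings.
Horizontal run for 4997 mm of rise at 1:15 is 4997 × 15 = 74955 mm.
6 intermediate landings contribute 6 × 1525 = 9150 mm.
Developed length = 74955 + 9150 = 84105 mm.

84105 mm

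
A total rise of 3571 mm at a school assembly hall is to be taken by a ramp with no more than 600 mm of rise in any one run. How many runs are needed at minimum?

6 runs

At most 600 each: 3571/600 = 5.95, giving 6 ramp runs.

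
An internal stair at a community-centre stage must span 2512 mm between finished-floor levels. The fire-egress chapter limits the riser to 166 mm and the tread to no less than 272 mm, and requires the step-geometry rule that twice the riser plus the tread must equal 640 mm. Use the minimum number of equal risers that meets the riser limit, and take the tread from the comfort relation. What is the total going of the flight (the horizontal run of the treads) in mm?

4890 mm

⌈2512/166⌉ = 16 risers.
R = 2512 ÷ 16 = 157 mm.
From 2R + T = 640: T = 640 − 314 = 326 mm.
Treads = 16 − 1 = 15; going = 15 × 326 = 4890 mm.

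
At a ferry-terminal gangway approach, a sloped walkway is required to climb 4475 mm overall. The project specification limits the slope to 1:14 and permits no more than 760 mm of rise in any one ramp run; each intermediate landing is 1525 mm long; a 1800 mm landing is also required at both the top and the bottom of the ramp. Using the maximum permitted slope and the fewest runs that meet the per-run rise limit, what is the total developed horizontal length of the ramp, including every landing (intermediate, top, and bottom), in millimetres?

73875 mm

At most 760 each: 4475/760 = 5.89, giving 6 ramp runs. That means 5 intermediate landings.
Ramp run (horizontal) at 1:14: 4475 × 14 = 62650 mm.
Intermediate landings: 5 × 1525 = 7625 mm.
Top and bottom landings: 2 × 1800 = 3600 mm.
Total = 62650 + 7625 + 3600 = 73875 mm.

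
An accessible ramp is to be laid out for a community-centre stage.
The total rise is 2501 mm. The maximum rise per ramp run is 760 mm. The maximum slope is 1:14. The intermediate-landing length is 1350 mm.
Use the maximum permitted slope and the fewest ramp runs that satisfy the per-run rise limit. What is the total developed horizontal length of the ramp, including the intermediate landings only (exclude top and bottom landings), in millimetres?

39064 mm

⌈2501/760⌉ = 4 ramp runs. That means 3 intermediate landings.
Ramp run (horizontal) at 1:14: 2501 × 14 = 35014 mm.
Intermediate landings: 3 × 1350 = 4050 mm.
Developed length = 35014 + 4050 = 39064 mm.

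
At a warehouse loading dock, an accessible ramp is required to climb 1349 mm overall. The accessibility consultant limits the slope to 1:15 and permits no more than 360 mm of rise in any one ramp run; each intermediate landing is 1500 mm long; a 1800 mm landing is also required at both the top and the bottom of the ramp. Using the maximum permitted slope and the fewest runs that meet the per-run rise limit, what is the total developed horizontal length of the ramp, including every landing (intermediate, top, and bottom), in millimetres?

28335 mm

1349 / 360 = 3.747 → round up to 4 ramp runs. That means 3 intermediate landings.
Horizontal run for 1349 mm of rise at 1:15 is 1349 × 15 = 20235 mm.
Intermediate landings: 3 × 1500 = 4500 mm.
Top and bottom landings: 2 × 1800 = 3600 mm.
Total = 20235 + 4500 + 3600 = 28335 mm.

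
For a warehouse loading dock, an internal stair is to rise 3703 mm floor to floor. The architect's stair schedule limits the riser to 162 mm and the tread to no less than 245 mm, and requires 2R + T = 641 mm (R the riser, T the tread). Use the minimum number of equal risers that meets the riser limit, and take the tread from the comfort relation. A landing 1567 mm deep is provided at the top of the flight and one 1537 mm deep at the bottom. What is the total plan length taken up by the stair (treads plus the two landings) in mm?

10122 mm

At most 162 each: 3703/162 = 22.86, giving 23 risers.
Riser R = 3703 / 23 = 161 mm, within the 162 mm limit.
From 2R + T = 641: T = 641 − 322 = 319 mm.
23 risers give 22 treads; going = 22 × 319 = 7018 mm.
Add landings: 7018 + 1567 + 1537 = 10122 mm.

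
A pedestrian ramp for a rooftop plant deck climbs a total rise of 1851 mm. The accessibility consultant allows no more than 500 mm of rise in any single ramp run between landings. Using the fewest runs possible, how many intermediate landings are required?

⌈1851/500⌉ = 4 ramp runs.
4 runs are separated by 3 intermediate landings.

3 intermediate landings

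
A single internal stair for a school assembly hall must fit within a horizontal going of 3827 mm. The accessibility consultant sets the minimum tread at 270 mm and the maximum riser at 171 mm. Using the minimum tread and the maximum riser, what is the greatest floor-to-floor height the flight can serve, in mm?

Treads that fit: ⌊3827 / 270⌋ = 14.
Risers = treads + 1 = 15.
Maximum height = 15 × 171 = 2565 mm.

2565 mm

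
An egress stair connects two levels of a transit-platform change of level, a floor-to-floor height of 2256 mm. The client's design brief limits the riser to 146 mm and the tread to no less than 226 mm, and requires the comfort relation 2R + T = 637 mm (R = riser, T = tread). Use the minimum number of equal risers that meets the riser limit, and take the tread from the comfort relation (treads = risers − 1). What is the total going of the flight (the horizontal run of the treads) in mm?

2256 / 146 = 15.452 → round up to 16 risers.
Riser R = 2256 / 16 = 141 mm, within the 146 mm limit.
Tread T = 637 − 2 × 141 = 355 mm (≥ 226 mm).
Treads = 16 − 1 = 15; going = 15 × 355 = 5325 mm.

5325 mm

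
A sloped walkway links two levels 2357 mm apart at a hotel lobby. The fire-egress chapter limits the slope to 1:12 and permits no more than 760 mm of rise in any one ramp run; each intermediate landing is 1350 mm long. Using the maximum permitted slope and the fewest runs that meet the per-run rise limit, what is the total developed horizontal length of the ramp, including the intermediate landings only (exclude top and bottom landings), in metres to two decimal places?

32.33 m

2357 / 760 = 3.10, so 4 ramp runs are needed. That means 3 intermediate landings.
Horizontal run for 2357 mm of rise at 1:12 is 2357 × 12 = 28284 mm.
3 intermediate landings contribute 3 × 1350 = 4050 mm.
Total developed length = 28284 + 4050 = 32334 mm.
= 32.33 m.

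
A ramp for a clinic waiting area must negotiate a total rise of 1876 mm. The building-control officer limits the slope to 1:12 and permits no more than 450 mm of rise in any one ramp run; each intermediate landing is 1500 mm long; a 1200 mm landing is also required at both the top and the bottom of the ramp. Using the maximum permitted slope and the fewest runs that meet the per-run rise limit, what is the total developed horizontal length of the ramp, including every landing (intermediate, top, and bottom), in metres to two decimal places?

30.91 m

1876 / 450 = 4.17, so 5 ramp runs are needed. That means 4 intermediate landings.
Horizontal run for 1876 mm of rise at 1:12 is 1876 × 12 = 22512 mm.
4 intermediate landings contribute 4 × 1500 = 6000 mm.
Top and bottom landings: 2 × 1200 = 2400 mm.
Total = 22512 + 6000 + 2400 = 30912 mm.
= 30.91 m.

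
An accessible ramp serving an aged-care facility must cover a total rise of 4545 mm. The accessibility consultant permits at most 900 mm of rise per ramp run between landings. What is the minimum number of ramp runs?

6 runs

4545 / 900 = 5.050 → round up to 6 ramp runs.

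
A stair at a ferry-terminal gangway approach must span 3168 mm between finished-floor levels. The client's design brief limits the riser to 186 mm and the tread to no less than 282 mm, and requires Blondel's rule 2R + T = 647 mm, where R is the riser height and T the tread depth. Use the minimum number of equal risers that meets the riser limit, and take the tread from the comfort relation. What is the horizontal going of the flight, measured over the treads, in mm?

⌈3168/186⌉ = 18 risers.
Each riser is 3168/18 = 176 mm (≤ 186 mm).
Tread T = 647 − 2 × 176 = 295 mm (≥ 282 mm).
Treads = 18 − 1 = 17; going = 17 × 295 = 5015 mm.

5015 mm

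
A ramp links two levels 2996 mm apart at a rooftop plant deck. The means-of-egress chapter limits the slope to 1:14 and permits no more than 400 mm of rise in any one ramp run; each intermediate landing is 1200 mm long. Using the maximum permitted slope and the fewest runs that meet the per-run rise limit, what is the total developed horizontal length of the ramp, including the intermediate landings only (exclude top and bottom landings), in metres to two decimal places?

⌈2996/400⌉ = 8 ramp runs. That means 7 intermediate landings.
Ramp run (horizontal) at 1:14: 2996 × 14 = 41944 mm.
7 intermediate landings contribute 7 × 1200 = 8400 mm.
Developed length = 41944 + 8400 = 50344 mm.
= 50.34 m.

50.34 m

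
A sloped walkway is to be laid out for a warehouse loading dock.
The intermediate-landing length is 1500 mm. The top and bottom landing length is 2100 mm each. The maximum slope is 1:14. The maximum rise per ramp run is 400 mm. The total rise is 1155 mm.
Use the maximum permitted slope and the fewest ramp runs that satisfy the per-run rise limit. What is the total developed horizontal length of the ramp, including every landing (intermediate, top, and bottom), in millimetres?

⌈1155/400⌉ = 3 ramp runs. That means 2 intermediate landings.
Ramp run (horizontal) at 1:14: 1155 × 14 = 16170 mm.
Intermediate landings: 2 × 1500 = 3000 mm.
Top and bottom landings: 2 × 2100 = 4200 mm.
Total = 16170 + 3000 + 4200 = 23370 mm.

23370 mm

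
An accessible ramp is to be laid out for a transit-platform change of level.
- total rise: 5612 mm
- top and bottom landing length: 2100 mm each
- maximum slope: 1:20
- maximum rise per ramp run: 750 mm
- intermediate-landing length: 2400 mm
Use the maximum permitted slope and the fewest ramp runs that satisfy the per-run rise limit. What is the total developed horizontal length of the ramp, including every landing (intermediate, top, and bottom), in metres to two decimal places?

133.24 m

5612 / 750 = 7.48, so 8 ramp runs are needed. That means 7 intermediate landings.
Horizontal run for 5612 mm of rise at 1:20 is 5612 × 20 = 112240 mm.
7 intermediate landings contribute 7 × 2400 = 16800 mm.
Top and bottom landings: 2 × 2100 = 4200 mm.
Total = 112240 + 16800 + 4200 = 133240 mm.
= 133.24 m.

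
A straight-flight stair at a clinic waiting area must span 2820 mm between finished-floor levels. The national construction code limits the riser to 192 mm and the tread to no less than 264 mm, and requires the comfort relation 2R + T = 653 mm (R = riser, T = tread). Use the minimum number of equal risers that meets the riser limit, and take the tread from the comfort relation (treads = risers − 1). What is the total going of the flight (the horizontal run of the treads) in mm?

2820 / 192 = 14.688 → round up to 15 risers.
R = 2820 ÷ 15 = 188 mm.
Tread T = 653 − 2 × 188 = 277 mm (≥ 264 mm).
Going = (15 − 1) × 277 = 3878 mm.

3878 mm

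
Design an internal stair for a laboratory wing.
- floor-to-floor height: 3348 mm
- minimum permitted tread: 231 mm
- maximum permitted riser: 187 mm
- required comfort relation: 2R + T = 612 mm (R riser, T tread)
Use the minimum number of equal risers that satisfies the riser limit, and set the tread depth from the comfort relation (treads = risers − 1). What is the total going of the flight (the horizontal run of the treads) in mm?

3348 / 187 = 17.904 → round up to 18 risers.
Riser R = 3348 / 18 = 186 mm, within the 187 mm limit.
From 2R + T = 612: T = 612 − 372 = 240 mm.
Treads = 18 − 1 = 17; going = 17 × 240 = 4080 mm.

4080 mm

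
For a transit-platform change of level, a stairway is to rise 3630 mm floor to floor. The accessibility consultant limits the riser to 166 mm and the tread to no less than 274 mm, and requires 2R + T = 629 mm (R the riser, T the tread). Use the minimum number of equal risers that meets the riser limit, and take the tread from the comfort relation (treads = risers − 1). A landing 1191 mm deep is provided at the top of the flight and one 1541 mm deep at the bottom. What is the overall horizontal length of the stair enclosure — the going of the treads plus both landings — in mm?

3630 / 166 = 21.87, so 22 risers are needed.
R = 3630 ÷ 22 = 165 mm.
Tread T = 629 − 2 × 165 = 299 mm (≥ 274 mm).
Treads = 22 − 1 = 21; going = 21 × 299 = 6279 mm.
Add landings: 6279 + 1191 + 1541 = 9011 mm.

9011 mm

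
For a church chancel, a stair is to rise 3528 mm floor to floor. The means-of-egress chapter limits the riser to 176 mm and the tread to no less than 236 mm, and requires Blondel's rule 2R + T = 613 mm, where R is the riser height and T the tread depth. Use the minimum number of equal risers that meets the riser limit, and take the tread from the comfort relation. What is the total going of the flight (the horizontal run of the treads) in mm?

⌈3528/176⌉ = 21 risers.
R = 3528 ÷ 21 = 168 mm.
T = 613 − 2·168 = 277 mm, which satisfies the 236 mm minimum.
Treads = 21 − 1 = 20; going = 20 × 277 = 5540 mm.

5540 mm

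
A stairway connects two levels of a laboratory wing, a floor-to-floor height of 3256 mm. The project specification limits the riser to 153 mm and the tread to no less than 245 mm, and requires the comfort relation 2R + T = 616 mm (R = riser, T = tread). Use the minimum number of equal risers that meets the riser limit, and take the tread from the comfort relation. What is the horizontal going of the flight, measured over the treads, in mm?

6720 mm

3256 / 153 = 21.281 → round up to 22 risers.
R = 3256 ÷ 22 = 148 mm.
Tread T = 616 − 2 × 148 = 320 mm (≥ 245 mm).
Going = (22 − 1) × 320 = 6720 mm.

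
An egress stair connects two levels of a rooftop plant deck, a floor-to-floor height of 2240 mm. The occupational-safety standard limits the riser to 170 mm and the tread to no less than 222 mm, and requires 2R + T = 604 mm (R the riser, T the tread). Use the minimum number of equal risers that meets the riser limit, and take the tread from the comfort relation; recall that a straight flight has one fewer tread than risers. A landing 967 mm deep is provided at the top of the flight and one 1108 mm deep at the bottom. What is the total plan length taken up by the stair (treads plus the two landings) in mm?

At most 170 each: 2240/170 = 13.18, giving 14 risers.
R = 2240 ÷ 14 = 160 mm.
Tread T = 604 − 2 × 160 = 284 mm (≥ 222 mm).
14 risers give 13 treads; going = 13 × 284 = 3692 mm.
Add landings: 3692 + 967 + 1108 = 5767 mm.

5767 mm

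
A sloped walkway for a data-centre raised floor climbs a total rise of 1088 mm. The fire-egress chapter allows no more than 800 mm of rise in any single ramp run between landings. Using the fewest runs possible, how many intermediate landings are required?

1 intermediate landings

1088 / 800 = 1.360 → round up to 2 ramp runs.
2 runs are separated by 1 intermediate landings.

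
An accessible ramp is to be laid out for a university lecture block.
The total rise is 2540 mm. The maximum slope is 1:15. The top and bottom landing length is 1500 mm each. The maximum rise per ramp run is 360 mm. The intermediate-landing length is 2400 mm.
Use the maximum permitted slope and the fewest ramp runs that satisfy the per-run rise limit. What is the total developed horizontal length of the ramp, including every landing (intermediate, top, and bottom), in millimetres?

57900 mm

2540 / 360 = 7.056 → round up to 8 ramp runs. That means 7 intermediate landings.
Ramp run (horizontal) at 1:15: 2540 × 15 = 38100 mm.
7 intermediate landings contribute 7 × 2400 = 16800 mm.
Top and bottom landings: 2 × 1500 = 3000 mm.
Total = 38100 + 16800 + 3000 = 57900 mm.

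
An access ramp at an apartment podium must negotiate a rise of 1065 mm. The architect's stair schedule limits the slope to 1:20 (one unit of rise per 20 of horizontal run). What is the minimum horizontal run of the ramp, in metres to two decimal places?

At 1:20 the run is 20 × 1065 = 21300 mm.
21300 mm = 21.30 m.

21.30 m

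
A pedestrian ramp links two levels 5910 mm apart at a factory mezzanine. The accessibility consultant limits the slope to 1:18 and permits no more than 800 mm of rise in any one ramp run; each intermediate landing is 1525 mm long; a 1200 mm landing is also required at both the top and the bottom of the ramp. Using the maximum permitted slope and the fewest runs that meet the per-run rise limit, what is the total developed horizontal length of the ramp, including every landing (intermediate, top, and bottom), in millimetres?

5910 / 800 = 7.388 → round up to 8 ramp runs. That means 7 intermediate landings.
Horizontal run for 5910 mm of rise at 1:18 is 5910 × 18 = 106380 mm.
Intermediate landings: 7 × 1525 = 10675 mm.
Top and bottom landings: 2 × 1200 = 2400 mm.
Total = 106380 + 10675 + 2400 = 119455 mm.

119455 mm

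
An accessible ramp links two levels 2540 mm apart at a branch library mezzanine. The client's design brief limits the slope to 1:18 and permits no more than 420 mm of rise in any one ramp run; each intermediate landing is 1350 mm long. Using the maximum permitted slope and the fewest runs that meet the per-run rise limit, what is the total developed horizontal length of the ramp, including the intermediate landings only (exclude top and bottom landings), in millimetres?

At most 420 each: 2540/420 = 6.05, giving 7 ramp runs. That means 6 intermediate landings.
Ramp run (horizontal) at 1:18: 2540 × 18 = 45720 mm.
Intermediate landings: 6 × 1350 = 8100 mm.
Total developed length = 45720 + 8100 = 53820 mm.

53820 mm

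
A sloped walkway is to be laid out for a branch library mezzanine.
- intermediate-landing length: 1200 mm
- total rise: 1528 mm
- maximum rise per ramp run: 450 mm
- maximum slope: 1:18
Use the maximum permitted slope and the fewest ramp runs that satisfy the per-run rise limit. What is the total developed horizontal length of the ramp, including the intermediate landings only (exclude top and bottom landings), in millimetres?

31104 mm

1528 / 450 = 3.396 → round up to 4 ramp runs. That means 3 intermediate landings.
Horizontal run for 1528 mm of rise at 1:18 is 1528 × 18 = 27504 mm.
Intermediate landings: 3 × 1200 = 3600 mm.
Developed length = 27504 + 3600 = 31104 mm.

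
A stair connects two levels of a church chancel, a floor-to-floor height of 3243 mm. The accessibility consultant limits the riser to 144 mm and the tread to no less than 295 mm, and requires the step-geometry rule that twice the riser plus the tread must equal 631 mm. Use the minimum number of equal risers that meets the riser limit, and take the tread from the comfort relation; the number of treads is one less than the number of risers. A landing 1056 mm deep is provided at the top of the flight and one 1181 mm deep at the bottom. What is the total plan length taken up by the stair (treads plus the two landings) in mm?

3243 / 144 = 22.521 → round up to 23 risers.
Each riser is 3243/23 = 141 mm (≤ 144 mm).
T = 631 − 2·141 = 349 mm, which satisfies the 295 mm minimum.
Going = (23 − 1) × 349 = 7678 mm.
Enclosure = 7678 + 1056 + 1181 = 9915 mm.

9915 mm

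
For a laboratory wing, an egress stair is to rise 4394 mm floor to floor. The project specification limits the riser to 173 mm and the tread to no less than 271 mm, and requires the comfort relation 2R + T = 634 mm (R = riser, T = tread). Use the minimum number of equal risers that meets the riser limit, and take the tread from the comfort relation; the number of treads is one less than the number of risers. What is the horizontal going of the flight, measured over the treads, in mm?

4394 / 173 = 25.40, so 26 risers are needed.
R = 4394 ÷ 26 = 169 mm.
From 2R + T = 634: T = 634 − 338 = 296 mm.
Going = (26 − 1) × 296 = 7400 mm.

7400 mm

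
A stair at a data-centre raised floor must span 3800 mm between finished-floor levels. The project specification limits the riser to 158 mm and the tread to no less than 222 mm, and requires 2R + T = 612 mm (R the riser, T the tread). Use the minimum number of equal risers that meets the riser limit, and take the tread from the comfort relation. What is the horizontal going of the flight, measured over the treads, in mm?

At most 158 each: 3800/158 = 24.05, giving 25 risers.
Riser R = 3800 / 25 = 152 mm, within the 158 mm limit.
T = 612 − 2·152 = 308 mm, which satisfies the 222 mm minimum.
Going = (25 − 1) × 308 = 7392 mm.

7392 mm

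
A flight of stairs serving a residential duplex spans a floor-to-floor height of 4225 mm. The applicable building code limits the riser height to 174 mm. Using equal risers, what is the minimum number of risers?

⌈4225/174⌉ = 25 risers.

25 risers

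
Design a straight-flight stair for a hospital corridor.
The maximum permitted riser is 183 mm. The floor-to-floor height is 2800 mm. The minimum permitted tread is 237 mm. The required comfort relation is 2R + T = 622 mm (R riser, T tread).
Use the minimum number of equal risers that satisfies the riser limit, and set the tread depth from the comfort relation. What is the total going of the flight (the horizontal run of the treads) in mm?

4080 mm

At most 183 each: 2800/183 = 15.30, giving 16 risers.
Riser R = 2800 / 16 = 175 mm, within the 183 mm limit.
From 2R + T = 622: T = 622 − 350 = 272 mm.
16 risers give 15 treads; going = 15 × 272 = 4080 mm.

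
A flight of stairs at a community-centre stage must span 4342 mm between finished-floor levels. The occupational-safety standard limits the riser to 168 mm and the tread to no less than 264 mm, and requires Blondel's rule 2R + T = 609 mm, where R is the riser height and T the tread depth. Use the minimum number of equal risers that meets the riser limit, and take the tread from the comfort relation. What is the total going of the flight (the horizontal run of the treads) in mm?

6875 mm

⌈4342/168⌉ = 26 risers.
Each riser is 4342/26 = 167 mm (≤ 168 mm).
T = 609 − 2·167 = 275 mm, which satisfies the 264 mm minimum.
26 risers give 25 treads; going = 25 × 275 = 6875 mm.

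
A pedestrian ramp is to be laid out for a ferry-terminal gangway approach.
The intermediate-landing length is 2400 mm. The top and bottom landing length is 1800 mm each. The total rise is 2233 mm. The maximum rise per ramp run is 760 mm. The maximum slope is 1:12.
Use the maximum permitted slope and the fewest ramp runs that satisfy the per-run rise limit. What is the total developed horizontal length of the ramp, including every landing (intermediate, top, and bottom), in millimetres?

35196 mm

2233 / 760 = 2.94, so 3 ramp runs are needed. That means 2 intermediate landings.
Ramp run (horizontal) at 1:12: 2233 × 12 = 26796 mm.
Intermediate landings: 2 × 2400 = 4800 mm.
Top and bottom landings: 2 × 1800 = 3600 mm.
Total = 26796 + 4800 + 3600 = 35196 mm.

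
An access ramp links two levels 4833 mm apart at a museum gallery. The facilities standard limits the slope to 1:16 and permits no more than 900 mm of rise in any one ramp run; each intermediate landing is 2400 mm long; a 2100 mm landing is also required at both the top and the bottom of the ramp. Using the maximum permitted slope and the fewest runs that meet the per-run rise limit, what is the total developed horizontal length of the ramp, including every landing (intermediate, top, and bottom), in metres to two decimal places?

93.53 m

4833 / 900 = 5.370 → round up to 6 ramp runs. That means 5 intermediate landings.
Ramp run (horizontal) at 1:16: 4833 × 16 = 77328 mm.
Intermediate landings: 5 × 2400 = 12000 mm.
Top and bottom landings: 2 × 2100 = 4200 mm.
Total = 77328 + 12000 + 4200 = 93528 mm.
= 93.53 m.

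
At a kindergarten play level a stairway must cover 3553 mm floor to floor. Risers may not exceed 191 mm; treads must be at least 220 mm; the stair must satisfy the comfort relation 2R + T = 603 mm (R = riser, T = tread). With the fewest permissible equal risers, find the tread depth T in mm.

⌈3553/191⌉ = 19 risers.
Riser R = 3553 / 19 = 187 mm, within the 191 mm limit.
Tread T = 603 − 2 × 187 = 229 mm (≥ 220 mm).

229 mm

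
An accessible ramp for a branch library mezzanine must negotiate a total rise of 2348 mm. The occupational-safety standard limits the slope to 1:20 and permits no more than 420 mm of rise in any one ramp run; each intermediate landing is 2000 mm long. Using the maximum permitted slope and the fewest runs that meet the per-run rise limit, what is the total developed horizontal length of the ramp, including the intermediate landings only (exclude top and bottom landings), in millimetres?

At most 420 each: 2348/420 = 5.59, giving 6 ramp runs. That means 5 intermediate landings.
Ramp run (horizontal) at 1:20: 2348 × 20 = 46960 mm.
5 intermediate landings contribute 5 × 2000 = 10000 mm.
Developed length = 46960 + 10000 = 56960 mm.

56960 mm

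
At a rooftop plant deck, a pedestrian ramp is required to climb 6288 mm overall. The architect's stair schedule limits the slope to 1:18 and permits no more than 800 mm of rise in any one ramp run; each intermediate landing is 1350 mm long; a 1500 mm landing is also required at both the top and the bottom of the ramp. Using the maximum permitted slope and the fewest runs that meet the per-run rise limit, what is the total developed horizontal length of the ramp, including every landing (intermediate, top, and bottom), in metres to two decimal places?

125.63 m

At most 800 each: 6288/800 = 7.86, giving 8 ramp runs. That means 7 intermediate landings.
Horizontal run for 6288 mm of rise at 1:18 is 6288 × 18 = 113184 mm.
7 intermediate landings contribute 7 × 1350 = 9450 mm.
Top and bottom landings: 2 × 1500 = 3000 mm.
Total = 113184 + 9450 + 3000 = 125634 mm.
= 125.63 m.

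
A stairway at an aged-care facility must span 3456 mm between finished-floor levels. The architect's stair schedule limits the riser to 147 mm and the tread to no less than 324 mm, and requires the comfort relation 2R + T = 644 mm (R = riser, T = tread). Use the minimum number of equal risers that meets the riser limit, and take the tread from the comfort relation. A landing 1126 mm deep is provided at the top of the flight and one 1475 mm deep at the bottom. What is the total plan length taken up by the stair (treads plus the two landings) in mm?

⌈3456/147⌉ = 24 risers.
Riser R = 3456 / 24 = 144 mm, within the 147 mm limit.
T = 644 − 2·144 = 356 mm, which satisfies the 324 mm minimum.
24 risers give 23 treads; going = 23 × 356 = 8188 mm.
Enclosure = 8188 + 1126 + 1475 = 10789 mm.

10789 mm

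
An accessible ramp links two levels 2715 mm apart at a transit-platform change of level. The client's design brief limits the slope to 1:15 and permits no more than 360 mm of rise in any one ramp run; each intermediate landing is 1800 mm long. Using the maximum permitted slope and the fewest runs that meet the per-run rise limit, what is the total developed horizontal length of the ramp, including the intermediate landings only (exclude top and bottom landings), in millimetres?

2715 / 360 = 7.54, so 8 ramp runs are needed. That means 7 intermediate landings.
Horizontal run for 2715 mm of rise at 1:15 is 2715 × 15 = 40725 mm.
7 intermediate landings contribute 7 × 1800 = 12600 mm.
Developed length = 40725 + 12600 = 53325 mm.

53325 mm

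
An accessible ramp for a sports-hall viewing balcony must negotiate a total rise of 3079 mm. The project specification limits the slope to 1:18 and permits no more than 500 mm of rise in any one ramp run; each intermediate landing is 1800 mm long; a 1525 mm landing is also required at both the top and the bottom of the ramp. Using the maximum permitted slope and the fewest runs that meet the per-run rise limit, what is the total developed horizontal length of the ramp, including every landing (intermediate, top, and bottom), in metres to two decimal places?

69.27 m

3079 / 500 = 6.16, so 7 ramp runs are needed. That means 6 intermediate landings.
Horizontal run for 3079 mm of rise at 1:18 is 3079 × 18 = 55422 mm.
6 intermediate landings contribute 6 × 1800 = 10800 mm.
Top and bottom landings: 2 × 1525 = 3050 mm.
Total = 55422 + 10800 + 3050 = 69272 mm.
= 69.27 m.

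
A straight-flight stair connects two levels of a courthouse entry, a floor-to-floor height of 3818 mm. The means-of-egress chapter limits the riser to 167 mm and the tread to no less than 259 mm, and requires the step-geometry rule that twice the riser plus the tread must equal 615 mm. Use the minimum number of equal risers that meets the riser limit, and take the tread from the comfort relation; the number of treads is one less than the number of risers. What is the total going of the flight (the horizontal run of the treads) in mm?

3818 / 167 = 22.862 → round up to 23 risers.
R = 3818 ÷ 23 = 166 mm.
Tread T = 615 − 2 × 166 = 283 mm (≥ 259 mm).
Treads = 23 − 1 = 22; going = 22 × 283 = 6226 mm.

6226 mm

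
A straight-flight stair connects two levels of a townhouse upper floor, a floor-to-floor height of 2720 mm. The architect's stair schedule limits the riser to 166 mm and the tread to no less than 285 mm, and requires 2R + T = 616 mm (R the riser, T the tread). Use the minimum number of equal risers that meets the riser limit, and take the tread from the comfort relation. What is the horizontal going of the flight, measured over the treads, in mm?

4736 mm

2720 / 166 = 16.39, so 17 risers are needed.
Riser R = 2720 / 17 = 160 mm, within the 166 mm limit.
From 2R + T = 616: T = 616 − 320 = 296 mm.
17 risers give 16 treads; going = 16 × 296 = 4736 mm.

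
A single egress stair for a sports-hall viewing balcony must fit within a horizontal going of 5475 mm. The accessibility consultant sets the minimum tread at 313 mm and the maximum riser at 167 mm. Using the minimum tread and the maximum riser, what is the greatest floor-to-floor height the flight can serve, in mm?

5475 / 313 = 17.49, so 17 treads fit.
Risers = treads + 1 = 18.
Maximum height = 18 × 167 = 3006 mm.

3006 mm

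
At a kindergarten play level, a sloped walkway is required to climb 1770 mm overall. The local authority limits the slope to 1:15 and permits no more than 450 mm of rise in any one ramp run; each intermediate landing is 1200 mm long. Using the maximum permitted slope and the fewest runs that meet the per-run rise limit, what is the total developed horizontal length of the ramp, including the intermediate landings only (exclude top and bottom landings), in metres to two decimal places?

⌈1770/450⌉ = 4 ramp runs. That means 3 intermediate landings.
Ramp run (horizontal) at 1:15: 1770 × 15 = 26550 mm.
Intermediate landings: 3 × 1200 = 3600 mm.
Total developed length = 26550 + 3600 = 30150 mm.
= 30.15 m.

30.15 m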